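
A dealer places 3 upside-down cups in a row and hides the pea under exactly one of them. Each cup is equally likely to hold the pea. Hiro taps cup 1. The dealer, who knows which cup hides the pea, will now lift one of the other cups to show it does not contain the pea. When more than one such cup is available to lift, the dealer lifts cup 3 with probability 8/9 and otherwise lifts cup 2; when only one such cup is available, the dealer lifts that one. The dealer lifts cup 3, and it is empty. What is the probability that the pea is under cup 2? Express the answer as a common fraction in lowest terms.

Condition on the true location of the pea.
If it is under cup 1 (prior 1/3): cup 3 is available, opened with probability 8/9; weight (1/3)·(8/9) = 8/27.
If it is under cup 2 (prior 1/3): only cup 3 is available, probability 1; weight (1/3)·1 = 1/3.
If it is under cup 3 (prior 1/3): the dealer opened cup 3, so this case is ruled out; weight (1/3)·0 = 0.
The weights sum to 17/27.
So P(the pea under cup 2 | the dealer opened cup 3) = (1/3) / (17/27) = 9/17.

9/17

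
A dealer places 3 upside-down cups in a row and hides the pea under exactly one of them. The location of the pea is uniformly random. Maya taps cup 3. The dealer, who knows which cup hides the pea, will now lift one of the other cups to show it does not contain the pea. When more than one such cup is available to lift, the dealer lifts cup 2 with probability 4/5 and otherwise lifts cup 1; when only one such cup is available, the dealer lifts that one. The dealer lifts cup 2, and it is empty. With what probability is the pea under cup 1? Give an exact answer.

Condition on the true location of the pea.
If it is under cup 1 (prior 1/3): only cup 2 is available, probability 1; weight (1/3)·1 = 1/3.
If it is under cup 2 (prior 1/3): the dealer opened cup 2, so this case is ruled out; weight (1/3)·0 = 0.
If it is under cup 3 (prior 1/3): cup 2 is available, opened with probability 4/5; weight (1/3)·(4/5) = 4/15.
The weights sum to 3/5.
So P(the pea under cup 1 | the dealer opened cup 2) = (1/3) / (3/5) = 5/9.

5/9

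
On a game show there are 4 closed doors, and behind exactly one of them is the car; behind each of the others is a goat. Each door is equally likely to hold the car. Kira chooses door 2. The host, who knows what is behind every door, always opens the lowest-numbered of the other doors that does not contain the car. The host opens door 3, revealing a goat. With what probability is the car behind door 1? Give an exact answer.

Consider each possible location of the car in turn.
If it is behind door 1 (prior 1/4): door 3 is the lowest-numbered option available, probability 1; weight (1/4)·1 = 1/4.
If it is behind either of doors 2 and 4 (prior 1/4 each): the host would have opened door 1 instead, probability 0; weight (1/4)·0 = 0 each.
If it is behind door 3 (prior 1/4): the host opened door 3, so this case is ruled out; weight (1/4)·0 = 0.
The weights sum to 1/4.
So P(the car behind door 1 | the host opened door 3) = (1/4) / (1/4) = 1.

1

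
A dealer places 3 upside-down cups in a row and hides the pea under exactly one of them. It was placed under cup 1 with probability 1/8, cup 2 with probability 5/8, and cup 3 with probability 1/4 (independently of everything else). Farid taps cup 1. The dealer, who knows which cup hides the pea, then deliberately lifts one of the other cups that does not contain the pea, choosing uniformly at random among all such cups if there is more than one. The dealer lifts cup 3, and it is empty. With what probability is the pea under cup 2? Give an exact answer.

10/11

Consider each possible location of the pea in turn.
If it is under cup 1 (prior 1/8): the dealer has 2 equally likely choices, so probability 1/2; weight (1/8)·(1/2) = 1/16.
If it is under cup 2 (prior 5/8): the dealer has no choice, probability 1; weight (5/8)·1 = 5/8.
If it is under cup 3 (prior 1/4): the dealer opened cup 3, so this case is ruled out; weight (1/4)·0 = 0.
The weights sum to 11/16.
So P(the pea under cup 2 | the dealer opened cup 3) = (5/8) / (11/16) = 10/11.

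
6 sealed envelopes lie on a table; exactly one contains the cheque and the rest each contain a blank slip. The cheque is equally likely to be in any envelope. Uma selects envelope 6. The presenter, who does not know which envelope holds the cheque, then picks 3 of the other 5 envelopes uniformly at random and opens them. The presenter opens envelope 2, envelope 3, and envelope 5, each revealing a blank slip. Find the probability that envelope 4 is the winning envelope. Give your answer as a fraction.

Because the presenter chose which envelopes to open without knowing where the cheque is, the choice is independent of the prize location. Learning that none of the 3 opened envelopes holds the cheque simply rules out those 3 locations and leaves the remaining 3 envelopes still equally likely by symmetry.
So P(the cheque in envelope 4) = 1/3.

1/3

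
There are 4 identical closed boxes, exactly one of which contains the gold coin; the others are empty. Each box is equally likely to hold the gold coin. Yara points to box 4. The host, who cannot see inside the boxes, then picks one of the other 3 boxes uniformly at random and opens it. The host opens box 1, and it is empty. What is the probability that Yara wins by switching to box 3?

1/3

Apply Bayes' rule, conditioning on where the gold coin actually is.
If it is in box 1 (prior 1/4): the host opened box 1, so this case is ruled out; weight (1/4)·0 = 0.
If it is in any of boxes 2, 3, and 4 (prior 1/4 each): the host picks box 1 with probability 1/3 regardless, and it is not the prize; weight (1/4)·(1/3) = 1/12 each.
The weights sum to 1/4.
So P(the gold coin in box 3 | the host opened box 1) = (1/12) / (1/4) = 1/3.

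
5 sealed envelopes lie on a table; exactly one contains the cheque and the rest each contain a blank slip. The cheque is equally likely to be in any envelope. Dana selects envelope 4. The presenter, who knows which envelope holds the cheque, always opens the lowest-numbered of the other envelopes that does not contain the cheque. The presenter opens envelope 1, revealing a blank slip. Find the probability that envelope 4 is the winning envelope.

1/4

Apply Bayes' rule, conditioning on where the cheque actually is.
If it is in envelope 1 (prior 1/5): the presenter opened envelope 1, so this case is ruled out; weight (1/5)·0 = 0.
If it is in any of envelopes 2, 3, 4, and 5 (prior 1/5 each): envelope 1 is the lowest-numbered option available, probability 1; weight (1/5)·1 = 1/5 each.
The weights sum to 4/5.
So P(the cheque in envelope 4 | the presenter opened envelope 1) = (1/5) / (4/5) = 1/4.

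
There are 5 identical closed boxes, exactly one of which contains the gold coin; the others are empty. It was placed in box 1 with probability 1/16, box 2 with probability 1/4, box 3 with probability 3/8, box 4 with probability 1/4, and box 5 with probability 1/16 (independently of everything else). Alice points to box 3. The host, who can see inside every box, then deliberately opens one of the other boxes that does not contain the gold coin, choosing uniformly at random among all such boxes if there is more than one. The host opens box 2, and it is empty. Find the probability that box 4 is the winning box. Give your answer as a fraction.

8/21

Consider each possible location of the gold coin in turn.
If it is in either of boxes 1 and 5 (prior 1/16 each): the host has 3 equally likely choices, so probability 1/3; weight (1/16)·(1/3) = 1/48 each.
If it is in box 2 (prior 1/4): the host opened box 2, so this case is ruled out; weight (1/4)·0 = 0.
If it is in box 3 (prior 3/8): the host has 4 equally likely choices, so probability 1/4; weight (3/8)·(1/4) = 3/32.
If it is in box 4 (prior 1/4): the host has 3 equally likely choices, so probability 1/3; weight (1/4)·(1/3) = 1/12.
The weights sum to 7/32.
So P(the gold coin in box 4 | the host opened box 2) = (1/12) / (7/32) = 8/21.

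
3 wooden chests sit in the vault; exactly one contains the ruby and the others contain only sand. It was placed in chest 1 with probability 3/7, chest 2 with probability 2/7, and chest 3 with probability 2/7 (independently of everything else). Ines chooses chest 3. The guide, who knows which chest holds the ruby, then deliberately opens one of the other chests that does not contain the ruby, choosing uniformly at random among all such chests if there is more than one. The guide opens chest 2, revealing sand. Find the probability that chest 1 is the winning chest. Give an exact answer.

3/4

Condition on the true location of the ruby.
If it is in chest 1 (prior 3/7): the guide has no choice, probability 1; weight (3/7)·1 = 3/7.
If it is in chest 2 (prior 2/7): the guide opened chest 2, so this case is ruled out; weight (2/7)·0 = 0.
If it is in chest 3 (prior 2/7): the guide has 2 equally likely choices, so probability 1/2; weight (2/7)·(1/2) = 1/7.
The weights sum to 4/7.
So P(the ruby in chest 1 | the guide opened chest 2) = (3/7) / (4/7) = 3/4.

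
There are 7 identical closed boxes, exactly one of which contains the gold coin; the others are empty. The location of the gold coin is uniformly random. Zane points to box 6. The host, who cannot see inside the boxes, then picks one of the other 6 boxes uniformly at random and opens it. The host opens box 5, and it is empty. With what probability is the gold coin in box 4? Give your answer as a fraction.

1/6

Because the host chose which box to open without knowing where the gold coin is, the choice is independent of the prize location. Learning that box 5 does not hold the gold coin simply rules out that one location and leaves the remaining 6 boxes still equally likely by symmetry.
So P(the gold coin in box 4) = 1/6.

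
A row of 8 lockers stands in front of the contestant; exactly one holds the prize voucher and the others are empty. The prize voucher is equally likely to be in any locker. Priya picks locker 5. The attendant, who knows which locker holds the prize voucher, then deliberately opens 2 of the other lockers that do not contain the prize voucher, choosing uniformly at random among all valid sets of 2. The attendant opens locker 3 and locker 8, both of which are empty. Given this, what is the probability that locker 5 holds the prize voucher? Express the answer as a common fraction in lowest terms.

Consider each possible location of the prize voucher in turn.
If it is in any of lockers 1, 2, 4, 6, and 7 (prior 1/8 each): the attendant has 15 equally likely choices, so probability 1/15; weight (1/8)·(1/15) = 1/120 each.
If it is in either of lockers 3 and 8 (prior 1/8 each): that locker was opened and seen not to hold the prize — ruled out; weight (1/8)·0 = 0 each.
If it is in locker 5 (prior 1/8): the attendant has 21 equally likely choices, so probability 1/21; weight (1/8)·(1/21) = 1/168.
The weights sum to 1/21.
So P(the prize voucher in locker 5 | the attendant opened locker 3 and locker 8) = (1/168) / (1/21) = 1/8.

1/8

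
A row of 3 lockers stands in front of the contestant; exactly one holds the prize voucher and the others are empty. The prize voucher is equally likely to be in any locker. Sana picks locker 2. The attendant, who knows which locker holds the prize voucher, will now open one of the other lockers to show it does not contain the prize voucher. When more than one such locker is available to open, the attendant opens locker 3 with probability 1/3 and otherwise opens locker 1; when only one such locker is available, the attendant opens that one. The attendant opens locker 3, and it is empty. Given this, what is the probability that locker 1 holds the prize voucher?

Apply Bayes' rule, conditioning on where the prize voucher actually is.
If it is in locker 1 (prior 1/3): only locker 3 is available, probability 1; weight (1/3)·1 = 1/3.
If it is in locker 2 (prior 1/3): locker 3 is available, opened with probability 1/3; weight (1/3)·(1/3) = 1/9.
If it is in locker 3 (prior 1/3): the attendant opened locker 3, so this case is ruled out; weight (1/3)·0 = 0.
The weights sum to 4/9.
So P(the prize voucher in locker 1 | the attendant opened locker 3) = (1/3) / (4/9) = 3/4.

3/4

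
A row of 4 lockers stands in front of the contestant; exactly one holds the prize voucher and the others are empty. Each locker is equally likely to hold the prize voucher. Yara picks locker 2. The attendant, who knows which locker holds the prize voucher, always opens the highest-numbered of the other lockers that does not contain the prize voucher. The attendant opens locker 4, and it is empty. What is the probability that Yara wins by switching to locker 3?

Condition on the true location of the prize voucher.
If it is in any of lockers 1, 2, and 3 (prior 1/4 each): locker 4 is the highest-numbered option available, probability 1; weight (1/4)·1 = 1/4 each.
If it is in locker 4 (prior 1/4): the attendant opened locker 4, so this case is ruled out; weight (1/4)·0 = 0.
The weights sum to 3/4.
So P(the prize voucher in locker 3 | the attendant opened locker 4) = (1/4) / (3/4) = 1/3.

1/3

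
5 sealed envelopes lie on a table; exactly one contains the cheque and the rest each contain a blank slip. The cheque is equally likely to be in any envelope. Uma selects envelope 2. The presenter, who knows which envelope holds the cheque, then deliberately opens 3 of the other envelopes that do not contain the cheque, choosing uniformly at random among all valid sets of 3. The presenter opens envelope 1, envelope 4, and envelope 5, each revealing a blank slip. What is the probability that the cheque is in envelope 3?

4/5

Apply Bayes' rule, conditioning on where the cheque actually is.
If it is in any of envelopes 1, 4, and 5 (prior 1/5 each): that envelope was opened and seen not to hold the prize — ruled out; weight (1/5)·0 = 0 each.
If it is in envelope 2 (prior 1/5): the presenter has 4 equally likely choices, so probability 1/4; weight (1/5)·(1/4) = 1/20.
If it is in envelope 3 (prior 1/5): the presenter has no choice, probability 1; weight (1/5)·1 = 1/5.
The weights sum to 1/4.
So P(the cheque in envelope 3 | the presenter opened envelope 1, envelope 4, and envelope 5) = (1/5) / (1/4) = 4/5.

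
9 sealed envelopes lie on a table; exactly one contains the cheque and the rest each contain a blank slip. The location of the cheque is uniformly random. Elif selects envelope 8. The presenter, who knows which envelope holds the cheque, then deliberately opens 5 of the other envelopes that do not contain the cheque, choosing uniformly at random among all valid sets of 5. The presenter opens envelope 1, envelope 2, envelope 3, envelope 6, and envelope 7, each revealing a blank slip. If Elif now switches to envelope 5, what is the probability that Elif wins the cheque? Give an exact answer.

Consider each possible location of the cheque in turn.
If it is in any of envelopes 1, 2, 3, 6, and 7 (prior 1/9 each): that envelope was opened and seen not to hold the prize — ruled out; weight (1/9)·0 = 0 each.
If it is in any of envelopes 4, 5, and 9 (prior 1/9 each): the presenter has 21 equally likely choices, so probability 1/21; weight (1/9)·(1/21) = 1/189 each.
If it is in envelope 8 (prior 1/9): the presenter has 56 equally likely choices, so probability 1/56; weight (1/9)·(1/56) = 1/504.
The weights sum to 1/56.
So P(the cheque in envelope 5 | the presenter opened envelope 1, envelope 2, envelope 3, envelope 6, and envelope 7) = (1/189) / (1/56) = 8/27.

8/27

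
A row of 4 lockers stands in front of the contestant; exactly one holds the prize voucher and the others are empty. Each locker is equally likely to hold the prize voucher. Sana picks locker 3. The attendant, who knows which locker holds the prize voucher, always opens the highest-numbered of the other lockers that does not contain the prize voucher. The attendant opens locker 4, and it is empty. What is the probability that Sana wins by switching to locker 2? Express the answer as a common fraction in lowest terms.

1/3

Condition on the true location of the prize voucher.
If it is in any of lockers 1, 2, and 3 (prior 1/4 each): locker 4 is the highest-numbered option available, probability 1; weight (1/4)·1 = 1/4 each.
If it is in locker 4 (prior 1/4): the attendant opened locker 4, so this case is ruled out; weight (1/4)·0 = 0.
The weights sum to 3/4.
So P(the prize voucher in locker 2 | the attendant opened locker 4) = (1/4) / (3/4) = 1/3.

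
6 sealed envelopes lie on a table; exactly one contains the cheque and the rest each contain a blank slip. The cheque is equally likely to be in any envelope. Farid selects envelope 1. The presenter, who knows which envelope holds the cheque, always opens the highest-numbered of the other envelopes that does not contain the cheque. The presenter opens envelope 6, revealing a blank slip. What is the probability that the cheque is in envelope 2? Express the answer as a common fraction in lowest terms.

1/5

Condition on the true location of the cheque.
If it is in any of envelopes 1, 2, 3, 4, and 5 (prior 1/6 each): envelope 6 is the highest-numbered option available, probability 1; weight (1/6)·1 = 1/6 each.
If it is in envelope 6 (prior 1/6): the presenter opened envelope 6, so this case is ruled out; weight (1/6)·0 = 0.
The weights sum to 5/6.
So P(the cheque in envelope 2 | the presenter opened envelope 6) = (1/6) / (5/6) = 1/5.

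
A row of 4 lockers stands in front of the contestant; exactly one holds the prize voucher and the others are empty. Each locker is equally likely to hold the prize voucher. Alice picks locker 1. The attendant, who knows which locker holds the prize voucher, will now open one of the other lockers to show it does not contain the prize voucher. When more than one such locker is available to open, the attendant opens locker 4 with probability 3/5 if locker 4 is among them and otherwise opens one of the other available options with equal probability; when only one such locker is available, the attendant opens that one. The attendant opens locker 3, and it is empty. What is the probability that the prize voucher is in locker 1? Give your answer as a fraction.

2/11

Apply Bayes' rule, conditioning on where the prize voucher actually is.
If it is in locker 1 (prior 1/4): locker 4 is available but not opened; locker 3 gets probability (1 − 3/5)/2 = 1/5; weight (1/4)·(1/5) = 1/20.
If it is in locker 2 (prior 1/4): locker 4 is available but not opened, probability 2/5; weight (1/4)·(2/5) = 1/10.
If it is in locker 3 (prior 1/4): the attendant opened locker 3, so this case is ruled out; weight (1/4)·0 = 0.
If it is in locker 4 (prior 1/4): locker 4 holds the prize so is unavailable; the attendant chooses uniformly among the 2 others, probability 1/2; weight (1/4)·(1/2) = 1/8.
The weights sum to 11/40.
So P(the prize voucher in locker 1 | the attendant opened locker 3) = (1/20) / (11/40) = 2/11.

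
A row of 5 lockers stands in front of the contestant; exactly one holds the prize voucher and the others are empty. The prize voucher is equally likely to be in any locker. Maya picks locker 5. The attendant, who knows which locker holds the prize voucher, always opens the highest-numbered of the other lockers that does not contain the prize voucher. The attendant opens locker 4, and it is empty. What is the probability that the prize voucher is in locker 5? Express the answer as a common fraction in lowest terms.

Apply Bayes' rule, conditioning on where the prize voucher actually is.
If it is in any of lockers 1, 2, 3, and 5 (prior 1/5 each): locker 4 is the highest-numbered option available, probability 1; weight (1/5)·1 = 1/5 each.
If it is in locker 4 (prior 1/5): the attendant opened locker 4, so this case is ruled out; weight (1/5)·0 = 0.
The weights sum to 4/5.
So P(the prize voucher in locker 5 | the attendant opened locker 4) = (1/5) / (4/5) = 1/4.

1/4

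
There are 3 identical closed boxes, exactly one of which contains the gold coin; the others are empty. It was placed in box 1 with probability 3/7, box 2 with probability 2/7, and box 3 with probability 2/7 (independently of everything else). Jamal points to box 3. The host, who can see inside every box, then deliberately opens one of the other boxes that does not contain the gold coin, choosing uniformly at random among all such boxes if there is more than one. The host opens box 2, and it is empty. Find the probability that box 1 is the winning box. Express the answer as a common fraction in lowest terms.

Apply Bayes' rule, conditioning on where the gold coin actually is.
If it is in box 1 (prior 3/7): the host has no choice, probability 1; weight (3/7)·1 = 3/7.
If it is in box 2 (prior 2/7): the host opened box 2, so this case is ruled out; weight (2/7)·0 = 0.
If it is in box 3 (prior 2/7): the host has 2 equally likely choices, so probability 1/2; weight (2/7)·(1/2) = 1/7.
The weights sum to 4/7.
So P(the gold coin in box 1 | the host opened box 2) = (3/7) / (4/7) = 3/4.

3/4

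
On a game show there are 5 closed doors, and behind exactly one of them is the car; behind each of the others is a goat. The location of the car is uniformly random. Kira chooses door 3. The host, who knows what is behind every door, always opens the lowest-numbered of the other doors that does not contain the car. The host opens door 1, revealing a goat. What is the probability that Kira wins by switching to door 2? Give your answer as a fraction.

1/4

Consider each possible location of the car in turn.
If it is behind door 1 (prior 1/5): the host opened door 1, so this case is ruled out; weight (1/5)·0 = 0.
If it is behind any of doors 2, 3, 4, and 5 (prior 1/5 each): door 1 is the lowest-numbered option available, probability 1; weight (1/5)·1 = 1/5 each.
The weights sum to 4/5.
So P(the car behind door 2 | the host opened door 1) = (1/5) / (4/5) = 1/4.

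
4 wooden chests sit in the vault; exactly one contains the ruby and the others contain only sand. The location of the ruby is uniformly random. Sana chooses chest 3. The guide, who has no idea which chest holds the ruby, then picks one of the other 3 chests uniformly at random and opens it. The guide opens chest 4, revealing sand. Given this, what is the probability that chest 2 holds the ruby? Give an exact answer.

Condition on the true location of the ruby.
If it is in any of chests 1, 2, and 3 (prior 1/4 each): the guide picks chest 4 with probability 1/3 regardless, and it is not the prize; weight (1/4)·(1/3) = 1/12 each.
If it is in chest 4 (prior 1/4): the guide opened chest 4, so this case is ruled out; weight (1/4)·0 = 0.
The weights sum to 1/4.
So P(the ruby in chest 2 | the guide opened chest 4) = (1/12) / (1/4) = 1/3.

1/3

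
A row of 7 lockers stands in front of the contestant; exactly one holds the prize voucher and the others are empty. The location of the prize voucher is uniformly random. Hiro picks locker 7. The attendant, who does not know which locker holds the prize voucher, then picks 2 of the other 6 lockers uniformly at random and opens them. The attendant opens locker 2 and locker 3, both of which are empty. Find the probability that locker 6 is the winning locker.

1/5

Consider each possible location of the prize voucher in turn.
If it is in any of lockers 1, 4, 5, 6, and 7 (prior 1/7 each): the attendant picks exactly this set with probability 1/15 regardless, and none is the prize; weight (1/7)·(1/15) = 1/105 each.
If it is in either of lockers 2 and 3 (prior 1/7 each): that locker was opened and seen not to hold the prize — ruled out; weight (1/7)·0 = 0 each.
The weights sum to 1/21.
So P(the prize voucher in locker 6 | the attendant opened locker 2 and locker 3) = (1/105) / (1/21) = 1/5.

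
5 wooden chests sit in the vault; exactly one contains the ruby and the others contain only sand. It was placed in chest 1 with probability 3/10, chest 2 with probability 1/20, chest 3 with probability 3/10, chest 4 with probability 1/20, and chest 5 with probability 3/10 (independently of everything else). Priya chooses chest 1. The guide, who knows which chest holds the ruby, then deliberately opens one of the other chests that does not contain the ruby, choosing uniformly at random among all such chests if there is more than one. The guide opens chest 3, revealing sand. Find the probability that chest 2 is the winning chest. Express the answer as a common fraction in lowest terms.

Consider each possible location of the ruby in turn.
If it is in chest 1 (prior 3/10): the guide has 4 equally likely choices, so probability 1/4; weight (3/10)·(1/4) = 3/40.
If it is in either of chests 2 and 4 (prior 1/20 each): the guide has 3 equally likely choices, so probability 1/3; weight (1/20)·(1/3) = 1/60 each.
If it is in chest 3 (prior 3/10): the guide opened chest 3, so this case is ruled out; weight (3/10)·0 = 0.
If it is in chest 5 (prior 3/10): the guide has 3 equally likely choices, so probability 1/3; weight (3/10)·(1/3) = 1/10.
The weights sum to 5/24.
So P(the ruby in chest 2 | the guide opened chest 3) = (1/60) / (5/24) = 2/25.

2/25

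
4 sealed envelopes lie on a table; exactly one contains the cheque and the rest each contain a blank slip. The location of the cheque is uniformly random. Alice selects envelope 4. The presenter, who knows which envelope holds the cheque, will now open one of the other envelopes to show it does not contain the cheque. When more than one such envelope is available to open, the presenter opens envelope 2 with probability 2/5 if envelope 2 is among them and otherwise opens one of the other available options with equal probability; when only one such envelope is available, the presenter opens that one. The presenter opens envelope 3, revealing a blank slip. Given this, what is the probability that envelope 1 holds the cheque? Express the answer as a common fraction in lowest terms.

Condition on the true location of the cheque.
If it is in envelope 1 (prior 1/4): envelope 2 is available but not opened, probability 3/5; weight (1/4)·(3/5) = 3/20.
If it is in envelope 2 (prior 1/4): envelope 2 holds the prize so is unavailable; the presenter chooses uniformly among the 2 others, probability 1/2; weight (1/4)·(1/2) = 1/8.
If it is in envelope 3 (prior 1/4): the presenter opened envelope 3, so this case is ruled out; weight (1/4)·0 = 0.
If it is in envelope 4 (prior 1/4): envelope 2 is available but not opened; envelope 3 gets probability (1 − 2/5)/2 = 3/10; weight (1/4)·(3/10) = 3/40.
The weights sum to 7/20.
So P(the cheque in envelope 1 | the presenter opened envelope 3) = (3/20) / (7/20) = 3/7.

3/7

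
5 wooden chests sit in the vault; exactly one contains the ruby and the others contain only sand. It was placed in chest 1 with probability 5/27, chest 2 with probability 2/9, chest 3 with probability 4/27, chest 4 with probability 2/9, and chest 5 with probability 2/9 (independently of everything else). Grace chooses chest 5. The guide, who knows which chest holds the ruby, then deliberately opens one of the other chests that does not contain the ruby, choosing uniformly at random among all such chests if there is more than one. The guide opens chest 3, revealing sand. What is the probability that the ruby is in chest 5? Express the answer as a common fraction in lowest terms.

9/43

Consider each possible location of the ruby in turn.
If it is in chest 1 (prior 5/27): the guide has 3 equally likely choices, so probability 1/3; weight (5/27)·(1/3) = 5/81.
If it is in either of chests 2 and 4 (prior 2/9 each): the guide has 3 equally likely choices, so probability 1/3; weight (2/9)·(1/3) = 2/27 each.
If it is in chest 3 (prior 4/27): the guide opened chest 3, so this case is ruled out; weight (4/27)·0 = 0.
If it is in chest 5 (prior 2/9): the guide has 4 equally likely choices, so probability 1/4; weight (2/9)·(1/4) = 1/18.
The weights sum to 43/162.
So P(the ruby in chest 5 | the guide opened chest 3) = (1/18) / (43/162) = 9/43.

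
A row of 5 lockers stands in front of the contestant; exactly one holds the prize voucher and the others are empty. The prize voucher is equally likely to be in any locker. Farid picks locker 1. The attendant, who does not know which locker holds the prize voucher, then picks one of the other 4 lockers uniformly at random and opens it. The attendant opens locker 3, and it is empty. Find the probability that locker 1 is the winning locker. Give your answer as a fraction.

1/4

Because the attendant chose which locker to open without knowing where the prize voucher is, the choice is independent of the prize location. Learning that locker 3 does not hold the prize voucher simply rules out that one location and leaves the remaining 4 lockers still equally likely by symmetry.
So P(the prize voucher in locker 1) = 1/4.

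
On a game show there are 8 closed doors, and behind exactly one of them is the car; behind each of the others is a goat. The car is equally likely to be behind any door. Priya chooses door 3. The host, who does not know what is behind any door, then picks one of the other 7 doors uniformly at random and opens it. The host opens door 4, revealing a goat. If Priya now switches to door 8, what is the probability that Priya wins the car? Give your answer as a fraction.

1/7

Condition on the true location of the car.
If it is behind any of doors 1, 2, 3, 5, 6, 7, and 8 (prior 1/8 each): the host picks door 4 with probability 1/7 regardless, and it is not the prize; weight (1/8)·(1/7) = 1/56 each.
If it is behind door 4 (prior 1/8): the host opened door 4, so this case is ruled out; weight (1/8)·0 = 0.
The weights sum to 1/8.
So P(the car behind door 8 | the host opened door 4) = (1/56) / (1/8) = 1/7.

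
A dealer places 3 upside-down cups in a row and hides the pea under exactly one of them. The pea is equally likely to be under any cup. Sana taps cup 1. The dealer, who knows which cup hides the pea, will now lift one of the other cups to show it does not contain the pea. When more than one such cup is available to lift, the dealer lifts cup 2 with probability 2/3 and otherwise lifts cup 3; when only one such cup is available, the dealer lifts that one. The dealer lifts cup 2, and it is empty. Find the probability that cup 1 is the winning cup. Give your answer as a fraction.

2/5

Condition on the true location of the pea.
If it is under cup 1 (prior 1/3): cup 2 is available, opened with probability 2/3; weight (1/3)·(2/3) = 2/9.
If it is under cup 2 (prior 1/3): the dealer opened cup 2, so this case is ruled out; weight (1/3)·0 = 0.
If it is under cup 3 (prior 1/3): only cup 2 is available, probability 1; weight (1/3)·1 = 1/3.
The weights sum to 5/9.
So P(the pea under cup 1 | the dealer opened cup 2) = (2/9) / (5/9) = 2/5.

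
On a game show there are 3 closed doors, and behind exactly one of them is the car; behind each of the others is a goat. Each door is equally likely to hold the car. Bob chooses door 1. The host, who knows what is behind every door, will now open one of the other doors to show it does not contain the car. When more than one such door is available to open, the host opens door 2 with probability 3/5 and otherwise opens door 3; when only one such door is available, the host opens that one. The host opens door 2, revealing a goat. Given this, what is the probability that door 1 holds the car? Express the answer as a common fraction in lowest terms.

3/8

Consider each possible location of the car in turn.
If it is behind door 1 (prior 1/3): door 2 is available, opened with probability 3/5; weight (1/3)·(3/5) = 1/5.
If it is behind door 2 (prior 1/3): the host opened door 2, so this case is ruled out; weight (1/3)·0 = 0.
If it is behind door 3 (prior 1/3): only door 2 is available, probability 1; weight (1/3)·1 = 1/3.
The weights sum to 8/15.
So P(the car behind door 1 | the host opened door 2) = (1/5) / (8/15) = 3/8.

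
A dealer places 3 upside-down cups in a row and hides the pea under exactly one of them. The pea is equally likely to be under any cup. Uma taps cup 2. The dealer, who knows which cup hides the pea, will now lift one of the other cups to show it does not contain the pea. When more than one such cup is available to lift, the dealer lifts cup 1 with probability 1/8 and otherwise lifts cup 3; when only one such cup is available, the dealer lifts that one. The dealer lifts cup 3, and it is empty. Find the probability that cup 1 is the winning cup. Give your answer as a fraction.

Apply Bayes' rule, conditioning on where the pea actually is.
If it is under cup 1 (prior 1/3): only cup 3 is available, probability 1; weight (1/3)·1 = 1/3.
If it is under cup 2 (prior 1/3): cup 1 is available but not opened, probability 7/8; weight (1/3)·(7/8) = 7/24.
If it is under cup 3 (prior 1/3): the dealer opened cup 3, so this case is ruled out; weight (1/3)·0 = 0.
The weights sum to 5/8.
So P(the pea under cup 1 | the dealer opened cup 3) = (1/3) / (5/8) = 8/15.

8/15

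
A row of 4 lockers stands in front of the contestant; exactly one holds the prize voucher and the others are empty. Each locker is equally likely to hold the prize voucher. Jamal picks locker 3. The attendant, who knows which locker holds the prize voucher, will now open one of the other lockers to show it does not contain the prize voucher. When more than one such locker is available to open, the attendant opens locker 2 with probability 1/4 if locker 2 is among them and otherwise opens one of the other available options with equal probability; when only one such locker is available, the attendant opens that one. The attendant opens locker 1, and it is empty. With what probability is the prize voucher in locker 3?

3/13

Condition on the true location of the prize voucher.
If it is in locker 1 (prior 1/4): the attendant opened locker 1, so this case is ruled out; weight (1/4)·0 = 0.
If it is in locker 2 (prior 1/4): locker 2 holds the prize so is unavailable; the attendant chooses uniformly among the 2 others, probability 1/2; weight (1/4)·(1/2) = 1/8.
If it is in locker 3 (prior 1/4): locker 2 is available but not opened; locker 1 gets probability (1 − 1/4)/2 = 3/8; weight (1/4)·(3/8) = 3/32.
If it is in locker 4 (prior 1/4): locker 2 is available but not opened, probability 3/4; weight (1/4)·(3/4) = 3/16.
The weights sum to 13/32.
So P(the prize voucher in locker 3 | the attendant opened locker 1) = (3/32) / (13/32) = 3/13.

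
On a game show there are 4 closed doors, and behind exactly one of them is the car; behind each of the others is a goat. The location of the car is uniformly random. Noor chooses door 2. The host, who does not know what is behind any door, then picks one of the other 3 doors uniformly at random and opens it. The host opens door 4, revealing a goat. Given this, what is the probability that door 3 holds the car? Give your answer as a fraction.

1/3

Consider each possible location of the car in turn.
If it is behind any of doors 1, 2, and 3 (prior 1/4 each): the host picks door 4 with probability 1/3 regardless, and it is not the prize; weight (1/4)·(1/3) = 1/12 each.
If it is behind door 4 (prior 1/4): the host opened door 4, so this case is ruled out; weight (1/4)·0 = 0.
The weights sum to 1/4.
So P(the car behind door 3 | the host opened door 4) = (1/12) / (1/4) = 1/3.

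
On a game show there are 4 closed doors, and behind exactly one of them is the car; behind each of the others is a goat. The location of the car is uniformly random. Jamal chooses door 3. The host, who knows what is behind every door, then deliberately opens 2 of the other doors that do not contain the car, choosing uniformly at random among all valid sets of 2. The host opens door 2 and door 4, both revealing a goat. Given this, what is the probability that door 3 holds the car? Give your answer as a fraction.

Consider each possible location of the car in turn.
If it is behind door 1 (prior 1/4): the host has no choice, probability 1; weight (1/4)·1 = 1/4.
If it is behind either of doors 2 and 4 (prior 1/4 each): that door was opened and seen not to hold the prize — ruled out; weight (1/4)·0 = 0 each.
If it is behind door 3 (prior 1/4): the host has 3 equally likely choices, so probability 1/3; weight (1/4)·(1/3) = 1/12.
The weights sum to 1/3.
So P(the car behind door 3 | the host opened door 2 and door 4) = (1/12) / (1/3) = 1/4.

1/4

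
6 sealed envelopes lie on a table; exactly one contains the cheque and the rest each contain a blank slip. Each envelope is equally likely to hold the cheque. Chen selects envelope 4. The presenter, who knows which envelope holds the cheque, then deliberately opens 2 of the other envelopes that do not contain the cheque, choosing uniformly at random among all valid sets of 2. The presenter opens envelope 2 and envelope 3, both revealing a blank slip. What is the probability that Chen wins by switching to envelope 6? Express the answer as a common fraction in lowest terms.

5/18

Condition on the true location of the cheque.
If it is in any of envelopes 1, 5, and 6 (prior 1/6 each): the presenter has 6 equally likely choices, so probability 1/6; weight (1/6)·(1/6) = 1/36 each.
If it is in either of envelopes 2 and 3 (prior 1/6 each): that envelope was opened and seen not to hold the prize — ruled out; weight (1/6)·0 = 0 each.
If it is in envelope 4 (prior 1/6): the presenter has 10 equally likely choices, so probability 1/10; weight (1/6)·(1/10) = 1/60.
The weights sum to 1/10.
So P(the cheque in envelope 6 | the presenter opened envelope 2 and envelope 3) = (1/36) / (1/10) = 5/18.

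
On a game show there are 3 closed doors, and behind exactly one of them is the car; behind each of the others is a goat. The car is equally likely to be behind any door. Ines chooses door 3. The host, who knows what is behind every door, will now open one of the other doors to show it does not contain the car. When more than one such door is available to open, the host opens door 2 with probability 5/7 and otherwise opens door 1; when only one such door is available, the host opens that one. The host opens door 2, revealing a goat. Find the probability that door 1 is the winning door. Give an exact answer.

7/12

Apply Bayes' rule, conditioning on where the car actually is.
If it is behind door 1 (prior 1/3): only door 2 is available, probability 1; weight (1/3)·1 = 1/3.
If it is behind door 2 (prior 1/3): the host opened door 2, so this case is ruled out; weight (1/3)·0 = 0.
If it is behind door 3 (prior 1/3): door 2 is available, opened with probability 5/7; weight (1/3)·(5/7) = 5/21.
The weights sum to 4/7.
So P(the car behind door 1 | the host opened door 2) = (1/3) / (4/7) = 7/12.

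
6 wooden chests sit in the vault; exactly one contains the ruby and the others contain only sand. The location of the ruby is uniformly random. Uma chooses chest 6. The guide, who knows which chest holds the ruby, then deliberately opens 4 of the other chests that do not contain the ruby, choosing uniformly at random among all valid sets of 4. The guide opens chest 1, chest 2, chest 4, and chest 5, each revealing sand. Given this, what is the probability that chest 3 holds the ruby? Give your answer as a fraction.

Condition on the true location of the ruby.
If it is in any of chests 1, 2, 4, and 5 (prior 1/6 each): that chest was opened and seen not to hold the prize — ruled out; weight (1/6)·0 = 0 each.
If it is in chest 3 (prior 1/6): the guide has no choice, probability 1; weight (1/6)·1 = 1/6.
If it is in chest 6 (prior 1/6): the guide has 5 equally likely choices, so probability 1/5; weight (1/6)·(1/5) = 1/30.
The weights sum to 1/5.
So P(the ruby in chest 3 | the guide opened chest 1, chest 2, chest 4, and chest 5) = (1/6) / (1/5) = 5/6.

5/6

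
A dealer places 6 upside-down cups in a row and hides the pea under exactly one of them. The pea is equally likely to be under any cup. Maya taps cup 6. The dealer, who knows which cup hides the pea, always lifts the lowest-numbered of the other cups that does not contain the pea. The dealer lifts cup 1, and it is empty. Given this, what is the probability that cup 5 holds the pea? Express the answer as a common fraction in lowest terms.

Consider each possible location of the pea in turn.
If it is under cup 1 (prior 1/6): the dealer opened cup 1, so this case is ruled out; weight (1/6)·0 = 0.
If it is under any of cups 2, 3, 4, 5, and 6 (prior 1/6 each): cup 1 is the lowest-numbered option available, probability 1; weight (1/6)·1 = 1/6 each.
The weights sum to 5/6.
So P(the pea under cup 5 | the dealer opened cup 1) = (1/6) / (5/6) = 1/5.

1/5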